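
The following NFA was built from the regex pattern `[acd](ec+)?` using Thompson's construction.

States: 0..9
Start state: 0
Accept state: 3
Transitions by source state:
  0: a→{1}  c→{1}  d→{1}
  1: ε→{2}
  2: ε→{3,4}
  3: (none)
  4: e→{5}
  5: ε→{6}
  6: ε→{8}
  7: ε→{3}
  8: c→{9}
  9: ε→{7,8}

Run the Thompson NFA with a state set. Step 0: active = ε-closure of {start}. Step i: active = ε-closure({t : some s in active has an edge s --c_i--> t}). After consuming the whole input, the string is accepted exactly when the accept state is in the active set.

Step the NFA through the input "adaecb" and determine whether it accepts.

Answer: REJECT

Derivation:
initial (ε-close {0}): {0}
'a' @ 1: {1,2,3,4}  (accept∈set)
'd' @ 2: {}  — no active states
rest 'aecb' ignored (set empty)
final: {}; accept 3 not in set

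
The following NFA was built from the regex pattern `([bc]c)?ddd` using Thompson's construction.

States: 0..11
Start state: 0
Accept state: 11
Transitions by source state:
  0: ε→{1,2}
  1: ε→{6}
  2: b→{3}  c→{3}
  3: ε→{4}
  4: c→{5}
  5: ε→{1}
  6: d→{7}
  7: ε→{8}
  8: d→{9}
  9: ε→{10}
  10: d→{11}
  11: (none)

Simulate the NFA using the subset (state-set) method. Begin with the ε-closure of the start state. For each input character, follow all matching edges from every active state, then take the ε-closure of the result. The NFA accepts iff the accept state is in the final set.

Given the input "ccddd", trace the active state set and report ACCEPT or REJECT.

S₀ = ε-closure({0}) = {0,1,2,6}
'c' @ 1: {3,4}
'c' @ 2: {1,5,6}
'd' @ 3: {7,8}
'd' @ 4: {9,10}
'd' @ 5: {11}  ✓accept
after full input: {11}  (accept=11 in)

Answer: ACCEPT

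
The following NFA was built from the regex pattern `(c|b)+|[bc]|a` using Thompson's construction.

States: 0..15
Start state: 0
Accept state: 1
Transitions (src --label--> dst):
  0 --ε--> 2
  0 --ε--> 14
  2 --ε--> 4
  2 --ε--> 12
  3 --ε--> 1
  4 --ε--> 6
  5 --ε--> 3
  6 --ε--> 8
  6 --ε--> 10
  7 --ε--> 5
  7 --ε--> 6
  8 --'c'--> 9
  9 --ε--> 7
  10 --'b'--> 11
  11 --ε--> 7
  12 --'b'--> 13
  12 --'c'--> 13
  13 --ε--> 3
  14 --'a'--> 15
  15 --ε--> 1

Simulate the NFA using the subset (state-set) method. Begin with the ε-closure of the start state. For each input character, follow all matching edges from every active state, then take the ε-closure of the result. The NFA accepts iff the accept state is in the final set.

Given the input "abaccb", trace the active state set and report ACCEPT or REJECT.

Answer: REJECT

Trace:
S₀ = ε-closure({0}) = {0,2,4,6,8,10,12,14}
'a' @ 1: {1,15}  ✓accept
'b' @ 2: {}  — no active states
rest 'accb' ignored (set empty)
final: {}; accept 1 not in set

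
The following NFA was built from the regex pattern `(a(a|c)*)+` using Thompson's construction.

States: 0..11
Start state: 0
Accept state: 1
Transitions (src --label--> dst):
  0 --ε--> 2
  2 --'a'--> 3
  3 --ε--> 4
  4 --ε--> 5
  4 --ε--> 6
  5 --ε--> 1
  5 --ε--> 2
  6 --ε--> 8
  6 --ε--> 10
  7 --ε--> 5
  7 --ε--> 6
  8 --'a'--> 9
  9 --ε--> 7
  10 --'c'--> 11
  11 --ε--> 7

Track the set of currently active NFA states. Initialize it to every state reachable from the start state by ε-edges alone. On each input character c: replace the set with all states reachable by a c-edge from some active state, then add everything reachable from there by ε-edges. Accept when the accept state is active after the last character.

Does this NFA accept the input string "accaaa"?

S₀ = ε-closure({0}) = {0,2}
'a' @ 1: {1,2,3,4,5,6,8,10}  ✓accept
'c' @ 2: {1,2,5,6,7,8,10,11}  ✓accept
'c' @ 3: {1,2,5,6,7,8,10,11}  ✓accept
'a' @ 4: {1,2,3,4,5,6,7,8,9,10}  ✓accept
'a' @ 5: {1,2,3,4,5,6,7,8,9,10}  ✓accept
'a' @ 6: {1,2,3,4,5,6,7,8,9,10}  ✓accept
end set {1,2,3,4,5,6,7,8,9,10} — state 1 in

Answer: ACCEPT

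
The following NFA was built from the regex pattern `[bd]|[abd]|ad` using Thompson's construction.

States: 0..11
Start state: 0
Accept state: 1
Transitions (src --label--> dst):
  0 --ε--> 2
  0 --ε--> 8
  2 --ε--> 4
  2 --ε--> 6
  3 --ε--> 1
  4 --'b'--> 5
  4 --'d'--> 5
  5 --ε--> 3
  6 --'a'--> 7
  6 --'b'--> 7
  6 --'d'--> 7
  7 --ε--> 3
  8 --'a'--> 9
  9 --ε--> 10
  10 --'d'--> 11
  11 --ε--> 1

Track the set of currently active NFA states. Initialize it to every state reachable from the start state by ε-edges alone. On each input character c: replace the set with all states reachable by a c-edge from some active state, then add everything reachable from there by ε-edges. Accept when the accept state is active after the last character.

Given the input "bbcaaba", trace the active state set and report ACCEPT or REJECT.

Answer: REJECT

Derivation:
initial (ε-close {0}): {0,2,4,6,8}
'b' @ 1: {1,3,5,7}  [accepting]
'b' @ 2: {}  — no active states
rest 'caaba' ignored (set empty)
final: {}; accept 1 not in set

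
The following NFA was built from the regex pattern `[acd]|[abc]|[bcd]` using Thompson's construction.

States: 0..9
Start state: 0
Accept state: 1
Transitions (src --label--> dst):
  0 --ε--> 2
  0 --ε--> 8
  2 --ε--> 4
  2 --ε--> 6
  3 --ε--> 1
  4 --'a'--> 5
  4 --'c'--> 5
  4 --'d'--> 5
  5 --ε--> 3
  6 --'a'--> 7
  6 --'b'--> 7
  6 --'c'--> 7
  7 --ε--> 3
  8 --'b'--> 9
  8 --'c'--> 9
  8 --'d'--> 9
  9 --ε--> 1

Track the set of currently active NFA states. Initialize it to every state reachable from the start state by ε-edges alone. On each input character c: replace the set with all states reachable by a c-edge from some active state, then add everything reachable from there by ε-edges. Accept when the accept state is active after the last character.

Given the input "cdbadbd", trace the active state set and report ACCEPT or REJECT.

Answer: REJECT

Steps:
S₀ = ε-closure({0}) = {0,2,4,6,8}
'c' @ 1: {1,3,5,7,9}  [accepting]
'd' @ 2: {}  — no active states
rest 'badbd' ignored (set empty)
after full input: {}  (accept=1 not in)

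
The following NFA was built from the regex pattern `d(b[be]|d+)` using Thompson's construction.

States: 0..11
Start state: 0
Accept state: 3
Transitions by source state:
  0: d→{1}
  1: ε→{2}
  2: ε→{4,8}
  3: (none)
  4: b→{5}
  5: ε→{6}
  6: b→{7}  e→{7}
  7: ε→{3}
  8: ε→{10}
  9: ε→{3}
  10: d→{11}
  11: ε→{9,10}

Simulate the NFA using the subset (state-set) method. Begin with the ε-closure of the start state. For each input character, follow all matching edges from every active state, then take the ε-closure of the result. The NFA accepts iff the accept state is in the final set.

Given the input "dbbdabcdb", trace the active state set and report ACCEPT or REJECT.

Answer: REJECT

Derivation:
S₀ = ε-closure({0}) = {0}
'd' @ 1: {1,2,4,8,10}
'b' @ 2: {5,6}
'b' @ 3: {3,7}  (accept∈set)
'd' @ 4: {}  — dead — no transitions
rest 'abcdb' ignored (set empty)
end set {} — state 3 not in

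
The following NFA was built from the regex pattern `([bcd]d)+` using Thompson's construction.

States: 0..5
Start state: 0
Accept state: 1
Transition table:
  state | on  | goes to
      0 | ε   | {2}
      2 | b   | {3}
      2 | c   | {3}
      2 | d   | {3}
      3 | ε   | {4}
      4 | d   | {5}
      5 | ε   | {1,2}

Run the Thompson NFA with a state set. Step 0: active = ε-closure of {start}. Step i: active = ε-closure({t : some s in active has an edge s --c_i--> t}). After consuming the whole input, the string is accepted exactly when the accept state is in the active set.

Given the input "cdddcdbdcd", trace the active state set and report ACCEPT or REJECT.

Answer: ACCEPT

Derivation:
initial (ε-close {0}): {0,2}
'c' @ 1: {3,4}
'd' @ 2: {1,2,5}  ✓accept
'd' @ 3: {3,4}
'd' @ 4: {1,2,5}  ✓accept
'c' @ 5: {3,4}
'd' @ 6: {1,2,5}  ✓accept
'b' @ 7: {3,4}
'd' @ 8: {1,2,5}  ✓accept
'c' @ 9: {3,4}
'd' @ 10: {1,2,5}  ✓accept
end set {1,2,5} — state 1 in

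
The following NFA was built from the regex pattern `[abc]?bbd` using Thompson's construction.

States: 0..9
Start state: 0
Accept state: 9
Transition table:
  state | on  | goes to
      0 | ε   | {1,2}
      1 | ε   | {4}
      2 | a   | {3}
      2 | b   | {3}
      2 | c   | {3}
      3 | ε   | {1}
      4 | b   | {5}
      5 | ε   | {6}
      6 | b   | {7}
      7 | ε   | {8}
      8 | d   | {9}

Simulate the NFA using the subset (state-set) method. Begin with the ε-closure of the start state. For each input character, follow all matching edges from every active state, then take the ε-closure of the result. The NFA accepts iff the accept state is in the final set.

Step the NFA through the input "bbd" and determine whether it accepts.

Answer: ACCEPT

Derivation:
S₀ = ε-closure({0}) = {0,1,2,4}
'b' @ 1: {1,3,4,5,6}
'b' @ 2: {5,6,7,8}
'd' @ 3: {9}  ✓accept
final: {9}; accept 9 in set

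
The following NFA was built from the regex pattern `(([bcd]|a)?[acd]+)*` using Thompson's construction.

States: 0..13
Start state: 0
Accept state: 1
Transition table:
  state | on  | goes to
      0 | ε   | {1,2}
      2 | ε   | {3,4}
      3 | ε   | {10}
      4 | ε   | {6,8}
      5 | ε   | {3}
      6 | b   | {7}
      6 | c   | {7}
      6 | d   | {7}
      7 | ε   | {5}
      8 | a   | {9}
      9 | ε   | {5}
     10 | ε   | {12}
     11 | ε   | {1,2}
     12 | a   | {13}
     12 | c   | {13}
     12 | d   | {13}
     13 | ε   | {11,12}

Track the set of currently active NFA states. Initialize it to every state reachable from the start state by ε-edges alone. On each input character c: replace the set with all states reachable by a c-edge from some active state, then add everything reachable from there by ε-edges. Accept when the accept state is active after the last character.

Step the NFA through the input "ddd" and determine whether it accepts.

Answer: ACCEPT

Steps:
initial (ε-close {0}): {0,1,2,3,4,6,8,10,12}
'd' @ 1: {1,2,3,4,5,6,7,8,10,11,12,13}  [accepting]
'd' @ 2: {1,2,3,4,5,6,7,8,10,11,12,13}  [accepting]
'd' @ 3: {1,2,3,4,5,6,7,8,10,11,12,13}  [accepting]
final: {1,2,3,4,5,6,7,8,10,11,12,13}; accept 1 in set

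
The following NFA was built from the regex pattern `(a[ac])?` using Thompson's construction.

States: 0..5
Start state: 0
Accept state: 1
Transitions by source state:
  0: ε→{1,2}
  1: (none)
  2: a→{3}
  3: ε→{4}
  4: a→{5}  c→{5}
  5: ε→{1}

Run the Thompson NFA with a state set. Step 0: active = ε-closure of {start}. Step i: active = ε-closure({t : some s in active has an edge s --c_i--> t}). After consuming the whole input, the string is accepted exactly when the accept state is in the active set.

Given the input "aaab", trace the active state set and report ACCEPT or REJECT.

S₀ = ε-closure({0}) = {0,1,2}
'a' @ 1: {3,4}
'a' @ 2: {1,5}  ✓accept
'a' @ 3: {}  — state set empty
rest 'b' ignored (set empty)
end set {} — state 1 not in

Answer: REJECT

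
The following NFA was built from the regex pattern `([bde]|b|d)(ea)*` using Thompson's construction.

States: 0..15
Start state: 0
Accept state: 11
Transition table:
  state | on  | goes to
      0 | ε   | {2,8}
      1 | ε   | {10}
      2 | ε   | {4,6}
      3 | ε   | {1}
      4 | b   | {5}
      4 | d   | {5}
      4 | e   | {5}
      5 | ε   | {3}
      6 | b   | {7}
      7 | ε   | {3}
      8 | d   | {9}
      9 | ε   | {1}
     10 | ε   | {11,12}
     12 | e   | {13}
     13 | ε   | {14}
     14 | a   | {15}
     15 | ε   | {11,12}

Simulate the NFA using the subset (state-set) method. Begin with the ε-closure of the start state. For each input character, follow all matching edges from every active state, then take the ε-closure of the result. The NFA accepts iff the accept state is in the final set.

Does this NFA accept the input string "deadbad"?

Answer: REJECT

Derivation:
initial (ε-close {0}): {0,2,4,6,8}
'd' @ 1: {1,3,5,9,10,11,12}  [accepting]
'e' @ 2: {13,14}
'a' @ 3: {11,12,15}  [accepting]
'd' @ 4: {}  — no active states
rest 'bad' ignored (set empty)
end set {} — state 11 not in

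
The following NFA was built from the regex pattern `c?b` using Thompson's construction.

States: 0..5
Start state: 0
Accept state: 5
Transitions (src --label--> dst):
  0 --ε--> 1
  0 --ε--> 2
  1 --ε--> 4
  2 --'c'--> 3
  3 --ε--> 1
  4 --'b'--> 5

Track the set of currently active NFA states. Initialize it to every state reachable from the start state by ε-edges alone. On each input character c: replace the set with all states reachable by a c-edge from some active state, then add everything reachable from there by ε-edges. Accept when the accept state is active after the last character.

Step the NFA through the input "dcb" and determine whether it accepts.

start: ε-closure({0}) = {0,1,2,4}
'd' @ 1: {}  — state set empty
rest 'cb' ignored (set empty)
end set {} — state 5 not in

Answer: REJECT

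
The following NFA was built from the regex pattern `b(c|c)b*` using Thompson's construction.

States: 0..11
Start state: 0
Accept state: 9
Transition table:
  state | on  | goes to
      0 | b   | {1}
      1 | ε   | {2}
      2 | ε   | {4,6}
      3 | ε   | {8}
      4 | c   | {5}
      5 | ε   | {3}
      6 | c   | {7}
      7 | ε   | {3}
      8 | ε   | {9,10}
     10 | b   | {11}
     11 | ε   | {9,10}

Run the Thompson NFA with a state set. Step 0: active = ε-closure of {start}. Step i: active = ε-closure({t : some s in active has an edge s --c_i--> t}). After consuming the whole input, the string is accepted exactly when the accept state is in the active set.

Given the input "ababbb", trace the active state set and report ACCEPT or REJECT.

Answer: REJECT

Steps:
S₀ = ε-closure({0}) = {0}
'a' @ 1: {}  — no active states
rest 'babbb' ignored (set empty)
end set {} — state 9 not in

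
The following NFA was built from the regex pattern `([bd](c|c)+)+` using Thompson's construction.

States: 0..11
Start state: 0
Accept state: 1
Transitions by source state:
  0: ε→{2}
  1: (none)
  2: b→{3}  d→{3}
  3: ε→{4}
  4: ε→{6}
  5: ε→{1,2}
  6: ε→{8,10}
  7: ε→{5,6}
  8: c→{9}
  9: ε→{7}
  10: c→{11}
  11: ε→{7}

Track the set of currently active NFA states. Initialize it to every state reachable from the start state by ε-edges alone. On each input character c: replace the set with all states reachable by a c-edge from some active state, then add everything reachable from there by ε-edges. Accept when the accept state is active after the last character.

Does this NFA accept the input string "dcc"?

Answer: ACCEPT

Derivation:
start: ε-closure({0}) = {0,2}
'd' @ 1: {3,4,6,8,10}
'c' @ 2: {1,2,5,6,7,8,9,10,11}  ✓accept
'c' @ 3: {1,2,5,6,7,8,9,10,11}  ✓accept
after full input: {1,2,5,6,7,8,9,10,11}  (accept=1 in)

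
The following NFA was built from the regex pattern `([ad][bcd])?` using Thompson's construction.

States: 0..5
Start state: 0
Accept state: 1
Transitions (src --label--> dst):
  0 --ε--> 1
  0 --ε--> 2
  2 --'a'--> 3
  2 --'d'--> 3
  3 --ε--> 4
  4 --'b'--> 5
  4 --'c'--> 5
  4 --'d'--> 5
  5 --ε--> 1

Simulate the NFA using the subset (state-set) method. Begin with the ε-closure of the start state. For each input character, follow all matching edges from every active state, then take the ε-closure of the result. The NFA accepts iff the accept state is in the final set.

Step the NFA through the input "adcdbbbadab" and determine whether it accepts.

start: ε-closure({0}) = {0,1,2}
'a' @ 1: {3,4}
'd' @ 2: {1,5}  (accept∈set)
'c' @ 3: {}  — dead — no transitions
rest 'dbbbadab' ignored (set empty)
after full input: {}  (accept=1 not in)

Answer: REJECT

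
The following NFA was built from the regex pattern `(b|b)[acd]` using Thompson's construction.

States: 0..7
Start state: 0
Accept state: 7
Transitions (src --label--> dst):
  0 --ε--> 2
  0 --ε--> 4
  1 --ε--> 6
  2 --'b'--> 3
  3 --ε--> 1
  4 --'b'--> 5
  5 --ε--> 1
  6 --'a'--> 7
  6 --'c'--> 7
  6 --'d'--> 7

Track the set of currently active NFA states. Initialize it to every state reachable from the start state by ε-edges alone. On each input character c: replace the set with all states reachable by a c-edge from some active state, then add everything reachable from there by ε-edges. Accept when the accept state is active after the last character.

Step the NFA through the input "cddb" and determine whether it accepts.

Answer: REJECT

Trace:
initial (ε-close {0}): {0,2,4}
'c' @ 1: {}  — dead — no transitions
rest 'ddb' ignored (set empty)
after full input: {}  (accept=7 not in)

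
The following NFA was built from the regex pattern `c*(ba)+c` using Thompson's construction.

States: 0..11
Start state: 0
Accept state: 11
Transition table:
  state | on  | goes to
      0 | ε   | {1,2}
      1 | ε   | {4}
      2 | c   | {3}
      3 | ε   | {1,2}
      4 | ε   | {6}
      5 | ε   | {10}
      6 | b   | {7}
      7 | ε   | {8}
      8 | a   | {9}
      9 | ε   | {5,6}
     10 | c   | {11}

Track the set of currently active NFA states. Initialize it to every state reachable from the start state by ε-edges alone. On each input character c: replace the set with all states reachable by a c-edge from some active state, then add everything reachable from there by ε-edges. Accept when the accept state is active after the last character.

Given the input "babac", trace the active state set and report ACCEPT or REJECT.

start: ε-closure({0}) = {0,1,2,4,6}
'b' @ 1: {7,8}
'a' @ 2: {5,6,9,10}
'b' @ 3: {7,8}
'a' @ 4: {5,6,9,10}
'c' @ 5: {11}  ✓accept
final: {11}; accept 11 in set

Answer: ACCEPT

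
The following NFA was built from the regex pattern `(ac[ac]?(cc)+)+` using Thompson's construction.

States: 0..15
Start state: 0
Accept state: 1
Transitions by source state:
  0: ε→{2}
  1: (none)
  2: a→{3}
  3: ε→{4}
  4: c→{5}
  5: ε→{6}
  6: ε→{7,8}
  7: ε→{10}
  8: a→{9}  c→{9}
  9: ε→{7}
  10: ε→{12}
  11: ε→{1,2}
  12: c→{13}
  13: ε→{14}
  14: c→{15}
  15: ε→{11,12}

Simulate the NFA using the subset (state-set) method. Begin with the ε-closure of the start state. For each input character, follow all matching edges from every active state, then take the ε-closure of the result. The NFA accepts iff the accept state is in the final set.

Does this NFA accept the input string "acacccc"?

start: ε-closure({0}) = {0,2}
'a' @ 1: {3,4}
'c' @ 2: {5,6,7,8,10,12}
'a' @ 3: {7,9,10,12}
'c' @ 4: {13,14}
'c' @ 5: {1,2,11,12,15}  ✓accept
'c' @ 6: {13,14}
'c' @ 7: {1,2,11,12,15}  ✓accept
final: {1,2,11,12,15}; accept 1 in set

Answer: ACCEPT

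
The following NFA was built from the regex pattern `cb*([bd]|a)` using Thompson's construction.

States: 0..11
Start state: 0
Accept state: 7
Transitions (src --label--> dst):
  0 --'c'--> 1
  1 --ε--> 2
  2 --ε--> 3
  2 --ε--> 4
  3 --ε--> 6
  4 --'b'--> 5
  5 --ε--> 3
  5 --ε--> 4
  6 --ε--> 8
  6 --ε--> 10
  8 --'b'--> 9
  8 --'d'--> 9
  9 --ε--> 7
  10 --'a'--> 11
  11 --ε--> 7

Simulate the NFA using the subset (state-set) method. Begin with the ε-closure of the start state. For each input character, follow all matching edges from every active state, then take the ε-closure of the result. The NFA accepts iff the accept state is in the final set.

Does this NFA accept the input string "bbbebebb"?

Answer: REJECT

Trace:
initial (ε-close {0}): {0}
'b' @ 1: {}  — state set empty
rest 'bbebebb' ignored (set empty)
after full input: {}  (accept=7 not in)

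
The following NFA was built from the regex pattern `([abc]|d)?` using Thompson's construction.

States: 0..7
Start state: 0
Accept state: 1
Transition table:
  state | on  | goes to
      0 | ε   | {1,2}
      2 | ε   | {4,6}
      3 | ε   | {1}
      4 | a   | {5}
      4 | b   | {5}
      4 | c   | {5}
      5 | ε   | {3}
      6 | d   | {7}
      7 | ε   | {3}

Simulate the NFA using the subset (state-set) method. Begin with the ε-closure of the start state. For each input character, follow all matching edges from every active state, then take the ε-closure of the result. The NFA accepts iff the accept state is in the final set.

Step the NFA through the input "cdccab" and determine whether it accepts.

Answer: REJECT

Trace:
start: ε-closure({0}) = {0,1,2,4,6}
'c' @ 1: {1,3,5}  (accept∈set)
'd' @ 2: {}  — state set empty
rest 'ccab' ignored (set empty)
after full input: {}  (accept=1 not in)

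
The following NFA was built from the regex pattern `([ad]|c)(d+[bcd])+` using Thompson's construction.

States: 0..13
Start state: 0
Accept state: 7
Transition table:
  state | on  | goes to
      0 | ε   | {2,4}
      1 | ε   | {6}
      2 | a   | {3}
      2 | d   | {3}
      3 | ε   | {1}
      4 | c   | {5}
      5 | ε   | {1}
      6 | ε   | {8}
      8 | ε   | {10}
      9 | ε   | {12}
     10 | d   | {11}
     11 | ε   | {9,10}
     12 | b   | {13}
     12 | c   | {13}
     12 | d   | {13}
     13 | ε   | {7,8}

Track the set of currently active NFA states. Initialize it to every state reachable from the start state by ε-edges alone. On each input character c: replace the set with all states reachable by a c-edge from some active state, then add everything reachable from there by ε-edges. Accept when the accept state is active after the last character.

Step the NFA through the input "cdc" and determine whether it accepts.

Answer: ACCEPT

Derivation:
start: ε-closure({0}) = {0,2,4}
'c' @ 1: {1,5,6,8,10}
'd' @ 2: {9,10,11,12}
'c' @ 3: {7,8,10,13}  (accept∈set)
end set {7,8,10,13} — state 7 in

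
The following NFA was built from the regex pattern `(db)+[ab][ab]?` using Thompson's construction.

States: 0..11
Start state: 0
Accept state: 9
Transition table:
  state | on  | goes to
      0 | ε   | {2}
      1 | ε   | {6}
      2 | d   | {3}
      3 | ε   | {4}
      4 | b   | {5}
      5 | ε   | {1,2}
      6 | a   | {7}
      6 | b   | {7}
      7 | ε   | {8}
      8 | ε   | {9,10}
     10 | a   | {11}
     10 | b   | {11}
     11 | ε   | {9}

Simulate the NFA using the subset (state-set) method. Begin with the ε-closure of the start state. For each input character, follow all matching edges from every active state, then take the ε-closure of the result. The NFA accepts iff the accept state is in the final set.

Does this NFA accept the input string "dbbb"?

start: ε-closure({0}) = {0,2}
'd' @ 1: {3,4}
'b' @ 2: {1,2,5,6}
'b' @ 3: {7,8,9,10}  [accepting]
'b' @ 4: {9,11}  [accepting]
end set {9,11} — state 9 in

Answer: ACCEPT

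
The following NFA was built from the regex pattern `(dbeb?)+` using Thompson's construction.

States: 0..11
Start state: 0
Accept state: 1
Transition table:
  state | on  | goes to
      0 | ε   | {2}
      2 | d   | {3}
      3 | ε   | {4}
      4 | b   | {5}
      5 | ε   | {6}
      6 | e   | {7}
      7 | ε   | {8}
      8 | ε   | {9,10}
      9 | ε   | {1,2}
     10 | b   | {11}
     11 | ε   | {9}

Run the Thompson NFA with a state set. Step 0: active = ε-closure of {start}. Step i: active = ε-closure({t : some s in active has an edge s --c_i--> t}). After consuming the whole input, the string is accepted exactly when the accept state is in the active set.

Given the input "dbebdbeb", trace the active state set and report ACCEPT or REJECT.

Answer: ACCEPT

Trace:
initial (ε-close {0}): {0,2}
'd' @ 1: {3,4}
'b' @ 2: {5,6}
'e' @ 3: {1,2,7,8,9,10}  ✓accept
'b' @ 4: {1,2,9,11}  ✓accept
'd' @ 5: {3,4}
'b' @ 6: {5,6}
'e' @ 7: {1,2,7,8,9,10}  ✓accept
'b' @ 8: {1,2,9,11}  ✓accept
end set {1,2,9,11} — state 1 in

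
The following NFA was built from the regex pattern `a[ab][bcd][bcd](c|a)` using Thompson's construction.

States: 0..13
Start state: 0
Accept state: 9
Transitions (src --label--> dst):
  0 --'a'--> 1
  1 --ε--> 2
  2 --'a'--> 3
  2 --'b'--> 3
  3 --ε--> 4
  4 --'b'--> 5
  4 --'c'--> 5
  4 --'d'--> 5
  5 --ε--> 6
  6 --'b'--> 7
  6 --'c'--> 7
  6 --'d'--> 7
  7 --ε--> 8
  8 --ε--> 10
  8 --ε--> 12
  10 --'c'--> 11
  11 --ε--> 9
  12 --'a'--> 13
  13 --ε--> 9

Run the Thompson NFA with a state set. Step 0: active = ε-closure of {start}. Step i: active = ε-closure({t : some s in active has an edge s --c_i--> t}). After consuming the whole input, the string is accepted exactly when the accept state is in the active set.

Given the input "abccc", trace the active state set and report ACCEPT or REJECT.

Answer: ACCEPT

Steps:
start: ε-closure({0}) = {0}
'a' @ 1: {1,2}
'b' @ 2: {3,4}
'c' @ 3: {5,6}
'c' @ 4: {7,8,10,12}
'c' @ 5: {9,11}  ✓accept
final: {9,11}; accept 9 in set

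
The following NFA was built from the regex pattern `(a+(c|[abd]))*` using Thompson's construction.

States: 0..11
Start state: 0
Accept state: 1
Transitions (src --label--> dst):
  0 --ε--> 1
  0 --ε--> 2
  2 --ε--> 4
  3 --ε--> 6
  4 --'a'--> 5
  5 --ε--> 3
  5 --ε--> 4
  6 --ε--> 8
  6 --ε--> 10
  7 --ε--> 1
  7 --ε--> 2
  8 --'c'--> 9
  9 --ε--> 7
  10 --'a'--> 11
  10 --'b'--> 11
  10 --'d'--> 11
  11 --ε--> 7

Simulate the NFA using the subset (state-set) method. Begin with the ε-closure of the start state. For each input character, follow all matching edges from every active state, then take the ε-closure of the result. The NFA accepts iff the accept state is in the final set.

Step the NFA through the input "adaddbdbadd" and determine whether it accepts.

initial (ε-close {0}): {0,1,2,4}
'a' @ 1: {3,4,5,6,8,10}
'd' @ 2: {1,2,4,7,11}  ✓accept
'a' @ 3: {3,4,5,6,8,10}
'd' @ 4: {1,2,4,7,11}  ✓accept
'd' @ 5: {}  — dead — no transitions
rest 'bdbadd' ignored (set empty)
end set {} — state 1 not in

Answer: REJECT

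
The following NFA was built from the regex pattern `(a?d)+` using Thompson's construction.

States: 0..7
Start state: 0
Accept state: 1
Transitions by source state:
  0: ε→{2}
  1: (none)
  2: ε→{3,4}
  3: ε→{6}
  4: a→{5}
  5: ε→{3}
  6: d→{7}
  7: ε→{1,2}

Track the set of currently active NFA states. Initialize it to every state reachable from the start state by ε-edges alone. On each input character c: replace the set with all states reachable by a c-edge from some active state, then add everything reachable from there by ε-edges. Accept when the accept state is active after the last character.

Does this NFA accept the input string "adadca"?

start: ε-closure({0}) = {0,2,3,4,6}
'a' @ 1: {3,5,6}
'd' @ 2: {1,2,3,4,6,7}  [accepting]
'a' @ 3: {3,5,6}
'd' @ 4: {1,2,3,4,6,7}  [accepting]
'c' @ 5: {}  — dead — no transitions
rest 'a' ignored (set empty)
final: {}; accept 1 not in set

Answer: REJECT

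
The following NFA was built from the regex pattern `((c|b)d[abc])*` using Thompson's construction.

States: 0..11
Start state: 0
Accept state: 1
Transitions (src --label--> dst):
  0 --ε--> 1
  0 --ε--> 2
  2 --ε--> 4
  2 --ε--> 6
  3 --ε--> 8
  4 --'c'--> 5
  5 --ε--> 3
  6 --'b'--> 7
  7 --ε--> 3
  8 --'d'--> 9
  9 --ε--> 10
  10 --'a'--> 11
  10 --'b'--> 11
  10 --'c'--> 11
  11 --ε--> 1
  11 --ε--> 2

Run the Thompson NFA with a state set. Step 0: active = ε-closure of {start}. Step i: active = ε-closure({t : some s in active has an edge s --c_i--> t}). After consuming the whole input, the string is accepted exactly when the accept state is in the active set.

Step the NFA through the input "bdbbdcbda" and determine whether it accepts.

Answer: ACCEPT

Derivation:
start: ε-closure({0}) = {0,1,2,4,6}
'b' @ 1: {3,7,8}
'd' @ 2: {9,10}
'b' @ 3: {1,2,4,6,11}  [accepting]
'b' @ 4: {3,7,8}
'd' @ 5: {9,10}
'c' @ 6: {1,2,4,6,11}  [accepting]
'b' @ 7: {3,7,8}
'd' @ 8: {9,10}
'a' @ 9: {1,2,4,6,11}  [accepting]
after full input: {1,2,4,6,11}  (accept=1 in)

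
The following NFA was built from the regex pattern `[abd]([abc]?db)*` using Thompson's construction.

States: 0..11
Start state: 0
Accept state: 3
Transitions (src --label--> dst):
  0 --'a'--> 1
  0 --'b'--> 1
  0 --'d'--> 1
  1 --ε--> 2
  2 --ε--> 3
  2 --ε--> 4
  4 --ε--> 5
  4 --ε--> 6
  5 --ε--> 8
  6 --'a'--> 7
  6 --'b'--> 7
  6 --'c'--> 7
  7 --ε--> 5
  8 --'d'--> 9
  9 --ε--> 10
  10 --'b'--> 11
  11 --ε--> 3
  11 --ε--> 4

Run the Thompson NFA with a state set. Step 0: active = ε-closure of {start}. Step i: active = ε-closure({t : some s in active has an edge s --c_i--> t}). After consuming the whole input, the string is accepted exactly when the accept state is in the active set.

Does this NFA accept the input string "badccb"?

S₀ = ε-closure({0}) = {0}
'b' @ 1: {1,2,3,4,5,6,8}  [accepting]
'a' @ 2: {5,7,8}
'd' @ 3: {9,10}
'c' @ 4: {}  — state set empty
rest 'cb' ignored (set empty)
after full input: {}  (accept=3 not in)

Answer: REJECT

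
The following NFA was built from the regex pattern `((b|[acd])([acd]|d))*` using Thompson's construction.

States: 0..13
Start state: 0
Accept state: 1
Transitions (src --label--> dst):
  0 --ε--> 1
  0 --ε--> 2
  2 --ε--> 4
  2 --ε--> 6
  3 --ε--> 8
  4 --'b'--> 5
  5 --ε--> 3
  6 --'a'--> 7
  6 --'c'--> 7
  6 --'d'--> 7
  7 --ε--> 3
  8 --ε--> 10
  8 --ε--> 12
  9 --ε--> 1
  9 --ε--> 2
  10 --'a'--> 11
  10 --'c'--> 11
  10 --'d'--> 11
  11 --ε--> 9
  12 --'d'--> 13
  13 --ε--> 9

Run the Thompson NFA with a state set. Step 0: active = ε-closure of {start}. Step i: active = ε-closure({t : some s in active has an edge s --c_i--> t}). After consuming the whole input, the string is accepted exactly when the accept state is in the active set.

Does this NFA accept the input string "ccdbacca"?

Answer: REJECT

Derivation:
start: ε-closure({0}) = {0,1,2,4,6}
'c' @ 1: {3,7,8,10,12}
'c' @ 2: {1,2,4,6,9,11}  ✓accept
'd' @ 3: {3,7,8,10,12}
'b' @ 4: {}  — dead — no transitions
rest 'acca' ignored (set empty)
end set {} — state 1 not in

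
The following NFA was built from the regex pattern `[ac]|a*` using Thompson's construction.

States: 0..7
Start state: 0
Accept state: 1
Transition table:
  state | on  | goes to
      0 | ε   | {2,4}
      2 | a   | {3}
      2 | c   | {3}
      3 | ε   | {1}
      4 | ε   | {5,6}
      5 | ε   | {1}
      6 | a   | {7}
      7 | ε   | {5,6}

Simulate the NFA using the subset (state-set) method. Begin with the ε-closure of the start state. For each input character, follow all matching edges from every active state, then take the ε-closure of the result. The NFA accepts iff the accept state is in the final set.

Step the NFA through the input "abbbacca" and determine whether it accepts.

initial (ε-close {0}): {0,1,2,4,5,6}
'a' @ 1: {1,3,5,6,7}  ✓accept
'b' @ 2: {}  — dead — no transitions
rest 'bbacca' ignored (set empty)
final: {}; accept 1 not in set

Answer: REJECT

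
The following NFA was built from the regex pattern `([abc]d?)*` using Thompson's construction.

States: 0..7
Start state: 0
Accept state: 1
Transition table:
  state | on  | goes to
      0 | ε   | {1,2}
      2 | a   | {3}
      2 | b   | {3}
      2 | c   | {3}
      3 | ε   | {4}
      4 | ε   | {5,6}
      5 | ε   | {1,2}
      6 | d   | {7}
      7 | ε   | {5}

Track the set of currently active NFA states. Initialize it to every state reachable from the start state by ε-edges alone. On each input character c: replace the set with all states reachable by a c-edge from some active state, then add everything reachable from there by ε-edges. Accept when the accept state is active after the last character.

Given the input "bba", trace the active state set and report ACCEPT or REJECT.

initial (ε-close {0}): {0,1,2}
'b' @ 1: {1,2,3,4,5,6}  [accepting]
'b' @ 2: {1,2,3,4,5,6}  [accepting]
'a' @ 3: {1,2,3,4,5,6}  [accepting]
end set {1,2,3,4,5,6} — state 1 in

Answer: ACCEPT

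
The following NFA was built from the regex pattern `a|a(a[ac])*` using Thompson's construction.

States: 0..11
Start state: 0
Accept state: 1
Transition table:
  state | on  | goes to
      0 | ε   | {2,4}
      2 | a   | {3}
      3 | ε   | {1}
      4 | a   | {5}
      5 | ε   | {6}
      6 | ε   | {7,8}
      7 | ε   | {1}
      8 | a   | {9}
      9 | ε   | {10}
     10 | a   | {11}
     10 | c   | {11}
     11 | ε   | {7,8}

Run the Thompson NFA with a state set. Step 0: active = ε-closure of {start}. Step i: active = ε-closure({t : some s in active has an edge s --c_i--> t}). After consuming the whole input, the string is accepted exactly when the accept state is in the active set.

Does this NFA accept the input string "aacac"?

initial (ε-close {0}): {0,2,4}
'a' @ 1: {1,3,5,6,7,8}  [accepting]
'a' @ 2: {9,10}
'c' @ 3: {1,7,8,11}  [accepting]
'a' @ 4: {9,10}
'c' @ 5: {1,7,8,11}  [accepting]
after full input: {1,7,8,11}  (accept=1 in)

Answer: ACCEPT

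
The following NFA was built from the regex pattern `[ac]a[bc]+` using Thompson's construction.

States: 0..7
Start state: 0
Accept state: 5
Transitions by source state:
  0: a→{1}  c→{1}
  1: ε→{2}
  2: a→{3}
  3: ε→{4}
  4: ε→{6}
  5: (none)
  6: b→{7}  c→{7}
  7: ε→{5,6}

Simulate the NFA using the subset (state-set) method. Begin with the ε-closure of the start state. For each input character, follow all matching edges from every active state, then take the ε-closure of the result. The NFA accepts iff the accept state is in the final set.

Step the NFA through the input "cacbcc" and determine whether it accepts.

S₀ = ε-closure({0}) = {0}
'c' @ 1: {1,2}
'a' @ 2: {3,4,6}
'c' @ 3: {5,6,7}  (accept∈set)
'b' @ 4: {5,6,7}  (accept∈set)
'c' @ 5: {5,6,7}  (accept∈set)
'c' @ 6: {5,6,7}  (accept∈set)
final: {5,6,7}; accept 5 in set

Answer: ACCEPT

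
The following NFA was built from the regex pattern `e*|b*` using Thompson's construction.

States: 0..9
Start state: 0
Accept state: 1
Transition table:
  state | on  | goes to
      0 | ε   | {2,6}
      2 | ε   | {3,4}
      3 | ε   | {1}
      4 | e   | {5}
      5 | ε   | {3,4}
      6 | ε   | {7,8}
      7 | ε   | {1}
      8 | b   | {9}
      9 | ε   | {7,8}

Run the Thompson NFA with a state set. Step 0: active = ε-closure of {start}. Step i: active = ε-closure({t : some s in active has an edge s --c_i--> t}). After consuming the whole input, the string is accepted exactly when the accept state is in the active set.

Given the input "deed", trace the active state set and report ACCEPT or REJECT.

Answer: REJECT

Steps:
initial (ε-close {0}): {0,1,2,3,4,6,7,8}
'd' @ 1: {}  — no active states
rest 'eed' ignored (set empty)
end set {} — state 1 not in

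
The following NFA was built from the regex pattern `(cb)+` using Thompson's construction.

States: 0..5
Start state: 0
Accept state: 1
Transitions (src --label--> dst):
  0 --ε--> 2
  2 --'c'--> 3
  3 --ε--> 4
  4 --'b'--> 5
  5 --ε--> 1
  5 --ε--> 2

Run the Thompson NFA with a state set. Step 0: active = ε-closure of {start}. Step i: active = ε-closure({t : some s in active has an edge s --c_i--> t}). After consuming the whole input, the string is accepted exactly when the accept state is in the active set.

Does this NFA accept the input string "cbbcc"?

Answer: REJECT

Trace:
start: ε-closure({0}) = {0,2}
'c' @ 1: {3,4}
'b' @ 2: {1,2,5}  ✓accept
'b' @ 3: {}  — state set empty
rest 'cc' ignored (set empty)
after full input: {}  (accept=1 not in)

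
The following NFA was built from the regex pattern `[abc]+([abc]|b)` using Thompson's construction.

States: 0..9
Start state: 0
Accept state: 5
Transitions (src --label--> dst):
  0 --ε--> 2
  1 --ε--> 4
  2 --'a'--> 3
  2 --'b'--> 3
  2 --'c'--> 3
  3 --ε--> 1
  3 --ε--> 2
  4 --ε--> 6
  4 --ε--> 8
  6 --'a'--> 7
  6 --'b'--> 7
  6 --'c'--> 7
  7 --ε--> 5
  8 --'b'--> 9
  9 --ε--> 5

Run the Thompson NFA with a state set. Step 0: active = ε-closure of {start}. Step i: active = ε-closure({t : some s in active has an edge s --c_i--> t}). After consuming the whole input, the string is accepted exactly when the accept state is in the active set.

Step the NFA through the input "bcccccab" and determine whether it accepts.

Answer: ACCEPT

Derivation:
start: ε-closure({0}) = {0,2}
'b' @ 1: {1,2,3,4,6,8}
'c' @ 2: {1,2,3,4,5,6,7,8}  (accept∈set)
'c' @ 3: {1,2,3,4,5,6,7,8}  (accept∈set)
'c' @ 4: {1,2,3,4,5,6,7,8}  (accept∈set)
'c' @ 5: {1,2,3,4,5,6,7,8}  (accept∈set)
'c' @ 6: {1,2,3,4,5,6,7,8}  (accept∈set)
'a' @ 7: {1,2,3,4,5,6,7,8}  (accept∈set)
'b' @ 8: {1,2,3,4,5,6,7,8,9}  (accept∈set)
end set {1,2,3,4,5,6,7,8,9} — state 5 in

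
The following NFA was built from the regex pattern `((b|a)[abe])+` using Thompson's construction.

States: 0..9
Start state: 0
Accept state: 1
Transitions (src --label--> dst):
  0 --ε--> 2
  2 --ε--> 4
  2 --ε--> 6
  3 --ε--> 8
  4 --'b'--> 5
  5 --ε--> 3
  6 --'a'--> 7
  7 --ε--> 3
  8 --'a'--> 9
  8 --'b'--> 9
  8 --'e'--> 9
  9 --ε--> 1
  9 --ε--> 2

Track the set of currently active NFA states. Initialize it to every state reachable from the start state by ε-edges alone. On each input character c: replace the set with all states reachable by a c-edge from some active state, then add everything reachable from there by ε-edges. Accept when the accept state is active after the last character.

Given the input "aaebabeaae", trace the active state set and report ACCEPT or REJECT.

start: ε-closure({0}) = {0,2,4,6}
'a' @ 1: {3,7,8}
'a' @ 2: {1,2,4,6,9}  ✓accept
'e' @ 3: {}  — no active states
rest 'babeaae' ignored (set empty)
after full input: {}  (accept=1 not in)

Answer: REJECT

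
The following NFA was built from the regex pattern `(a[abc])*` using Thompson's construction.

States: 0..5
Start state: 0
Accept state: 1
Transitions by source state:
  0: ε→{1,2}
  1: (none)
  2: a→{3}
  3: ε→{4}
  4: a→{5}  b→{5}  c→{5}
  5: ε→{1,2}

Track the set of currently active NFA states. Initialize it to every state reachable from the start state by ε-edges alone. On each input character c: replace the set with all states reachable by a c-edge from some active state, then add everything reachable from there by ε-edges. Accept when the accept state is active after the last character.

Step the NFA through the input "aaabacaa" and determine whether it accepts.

S₀ = ε-closure({0}) = {0,1,2}
'a' @ 1: {3,4}
'a' @ 2: {1,2,5}  [accepting]
'a' @ 3: {3,4}
'b' @ 4: {1,2,5}  [accepting]
'a' @ 5: {3,4}
'c' @ 6: {1,2,5}  [accepting]
'a' @ 7: {3,4}
'a' @ 8: {1,2,5}  [accepting]
after full input: {1,2,5}  (accept=1 in)

Answer: ACCEPT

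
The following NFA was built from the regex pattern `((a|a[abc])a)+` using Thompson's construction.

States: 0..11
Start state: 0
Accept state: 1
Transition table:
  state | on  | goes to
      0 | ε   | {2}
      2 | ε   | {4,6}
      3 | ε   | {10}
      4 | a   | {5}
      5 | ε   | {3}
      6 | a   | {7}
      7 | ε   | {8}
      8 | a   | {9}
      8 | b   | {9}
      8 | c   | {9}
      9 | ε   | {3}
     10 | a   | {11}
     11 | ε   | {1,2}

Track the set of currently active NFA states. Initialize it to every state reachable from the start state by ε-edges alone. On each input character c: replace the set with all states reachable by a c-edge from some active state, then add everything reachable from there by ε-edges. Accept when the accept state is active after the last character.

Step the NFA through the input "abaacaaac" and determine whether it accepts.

initial (ε-close {0}): {0,2,4,6}
'a' @ 1: {3,5,7,8,10}
'b' @ 2: {3,9,10}
'a' @ 3: {1,2,4,6,11}  ✓accept
'a' @ 4: {3,5,7,8,10}
'c' @ 5: {3,9,10}
'a' @ 6: {1,2,4,6,11}  ✓accept
'a' @ 7: {3,5,7,8,10}
'a' @ 8: {1,2,3,4,6,9,10,11}  ✓accept
'c' @ 9: {}  — state set empty
after full input: {}  (accept=1 not in)

Answer: REJECT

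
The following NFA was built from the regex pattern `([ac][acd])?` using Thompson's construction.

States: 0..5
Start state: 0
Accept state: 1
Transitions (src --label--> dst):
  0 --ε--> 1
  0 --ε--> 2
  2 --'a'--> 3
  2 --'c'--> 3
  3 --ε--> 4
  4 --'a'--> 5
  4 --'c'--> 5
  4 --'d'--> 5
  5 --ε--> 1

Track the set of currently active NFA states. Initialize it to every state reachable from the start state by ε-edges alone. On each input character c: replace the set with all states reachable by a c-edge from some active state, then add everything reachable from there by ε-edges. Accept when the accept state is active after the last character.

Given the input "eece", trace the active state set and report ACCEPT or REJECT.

Answer: REJECT

Derivation:
initial (ε-close {0}): {0,1,2}
'e' @ 1: {}  — state set empty
rest 'ece' ignored (set empty)
end set {} — state 1 not in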